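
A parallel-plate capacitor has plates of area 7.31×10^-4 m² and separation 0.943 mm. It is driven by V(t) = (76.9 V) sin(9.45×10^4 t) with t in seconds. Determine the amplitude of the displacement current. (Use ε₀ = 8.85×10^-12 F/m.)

4.99×10^-5 A

(dE/dt)_max = V₀ω/d = 7.706×10^9 V/(m·s); ω = 9.45×10^4 rad/s.
I_d,max = ε₀ A (dE/dt)_max = (8.85×10^-12)(7.31×10^-4)(7.706×10^9) = 4.99×10^-5 A.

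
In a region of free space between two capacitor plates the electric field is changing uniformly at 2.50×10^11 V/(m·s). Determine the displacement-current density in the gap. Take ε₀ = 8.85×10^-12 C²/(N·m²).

J_d = ε₀ dE/dt = (8.85×10^-12)(2.50×10^11) = 2.21 A/m².

2.21 A/m²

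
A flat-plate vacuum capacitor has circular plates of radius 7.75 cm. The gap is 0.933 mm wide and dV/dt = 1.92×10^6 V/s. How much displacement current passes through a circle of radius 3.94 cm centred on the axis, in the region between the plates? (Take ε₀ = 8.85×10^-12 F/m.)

8.88×10^-5 A

I_d = C dV/dt with C = ε₀πR²/d = 1.790×10^-10 F, so I_d = (1.790×10^-10)(1.92×10^6) = 3.437×10^-4 A.
Since J_d is uniform, the enclosed fraction is (r/R)² = 0.2585, giving I_d,enc = 8.88×10^-5 A.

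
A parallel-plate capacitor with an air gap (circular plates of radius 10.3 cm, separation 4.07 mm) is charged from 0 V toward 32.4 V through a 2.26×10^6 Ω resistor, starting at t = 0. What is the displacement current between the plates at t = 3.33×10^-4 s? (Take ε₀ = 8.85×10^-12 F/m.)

1.88×10^-6 A

C = ε₀A/d = (8.85×10^-12)(0.03333)/(4.07×10^-3) = 7.247×10^-11 F and τ = RC = 1.638×10^-4 s. I_d in the gap equals the RC charging current.
I_d(t) = (V₀/R) e^(−t/τ) = 1.434×10^-5 · e^(−2.033) = 1.88×10^-6 A.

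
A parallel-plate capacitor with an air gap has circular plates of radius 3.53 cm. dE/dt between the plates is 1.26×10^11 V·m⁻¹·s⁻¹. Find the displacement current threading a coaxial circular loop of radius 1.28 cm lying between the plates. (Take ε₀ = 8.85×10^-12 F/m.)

5.74×10^-4 A

Total displacement current: I_d = ε₀(πR²)(dE/dt) = (8.85×10^-12)(3.915×10^-3)(1.26×10^11) = 4.366×10^-3 A.
Through an area πr² the displacement current is I_d·(πr²/πR²) = I_d (r/R)² = 5.74×10^-4 A.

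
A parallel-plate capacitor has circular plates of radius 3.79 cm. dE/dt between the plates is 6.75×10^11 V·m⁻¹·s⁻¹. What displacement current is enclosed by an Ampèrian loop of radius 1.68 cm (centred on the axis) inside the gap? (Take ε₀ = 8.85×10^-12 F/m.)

I_d = ε₀ dΦ_E/dt = ε₀ πR² (dE/dt) = (8.85×10^-12)(4.513×10^-3)(6.75×10^11) = 0.02696 A through the full plate area.
Through an area πr² the displacement current is I_d·(πr²/πR²) = I_d (r/R)² = 5.30×10^-3 A.

5.30×10^-3 A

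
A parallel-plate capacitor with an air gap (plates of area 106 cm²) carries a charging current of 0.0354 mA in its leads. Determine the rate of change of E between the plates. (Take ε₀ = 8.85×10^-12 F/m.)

Charge continuity gives I_d = I = 3.54×10^-5 A between the plates.
Since I_d = ε₀ A dE/dt, dE/dt = I_d/(ε₀A) = (3.54×10^-5)/((8.85×10^-12)(0.0106)) = 3.77×10^8 V/(m·s).

3.77×10^8 V/(m·s)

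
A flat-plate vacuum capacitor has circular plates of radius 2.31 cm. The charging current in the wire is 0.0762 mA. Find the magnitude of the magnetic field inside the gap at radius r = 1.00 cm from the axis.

2.86×10^-10 T

By continuity the displacement current in the gap matches the conduction current: I_d = 7.62×10^-5 A.
An Ampèrian loop of radius r encloses a fraction (r/R)² of I_d. Then B·2πr = μ₀ I_d (r/R)², giving B = μ₀ I_d r/(2πR²) = 2.86×10^-10 T.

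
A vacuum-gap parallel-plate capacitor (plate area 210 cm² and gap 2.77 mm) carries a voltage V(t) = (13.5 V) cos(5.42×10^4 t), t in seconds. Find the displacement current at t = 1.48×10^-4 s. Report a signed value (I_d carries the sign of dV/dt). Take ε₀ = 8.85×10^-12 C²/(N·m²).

-4.84×10^-5 A

dV/dt = (13.5)(5.42×10^4)·−sin(8.0216) = -7.214×10^5 V/s.
I_d = C dV/dt with C = ε₀A/d = (8.85×10^-12)(0.0210)/(2.77×10^-3) = 6.709×10^-11 F, so I_d = (6.709×10^-11)(-7.214×10^5) = -4.84×10^-5 A.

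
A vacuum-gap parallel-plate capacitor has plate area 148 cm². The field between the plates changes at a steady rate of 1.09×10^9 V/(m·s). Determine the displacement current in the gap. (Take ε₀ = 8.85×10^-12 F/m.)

With a uniform field, Φ_E = EA, so I_d = ε₀ A dE/dt = 1.43×10^-4 A.

1.43×10^-4 A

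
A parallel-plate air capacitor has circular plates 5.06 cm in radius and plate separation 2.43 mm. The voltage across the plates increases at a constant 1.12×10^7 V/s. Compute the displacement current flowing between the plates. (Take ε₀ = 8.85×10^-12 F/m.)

3.28×10^-4 A

C = ε₀A/d = (8.85×10^-12)(8.044×10^-3)/(2.43×10^-3) = 2.930×10^-11 F.
I_d = C dV/dt = (2.930×10^-11)(1.12×10^7) = 3.28×10^-4 A.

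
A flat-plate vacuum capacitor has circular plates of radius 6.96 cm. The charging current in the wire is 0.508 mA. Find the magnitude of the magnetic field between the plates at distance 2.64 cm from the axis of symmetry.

No conduction current crosses the gap, so I_d there equals the 5.08×10^-4 A in the leads.
∮B·dl = μ₀ I_d,enc with I_d,enc = I_d r²/R² = 7.309×10^-5 A; so B = μ₀ I_d,enc/(2πr) = 5.54×10^-10 T.

5.54×10^-10 T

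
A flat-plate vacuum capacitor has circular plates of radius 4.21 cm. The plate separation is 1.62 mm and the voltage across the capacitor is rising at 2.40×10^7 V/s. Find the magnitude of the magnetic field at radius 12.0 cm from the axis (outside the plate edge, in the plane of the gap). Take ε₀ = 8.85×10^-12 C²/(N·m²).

I_d = C dV/dt with C = ε₀πR²/d = 3.042×10^-11 F, so I_d = (3.042×10^-11)(2.40×10^7) = 7.301×10^-4 A.
For r ≥ R the full I_d is enclosed: B = μ₀ I_d/(2πr) = (4π×10^-7)(7.301×10^-4)/(2π·0.120) = 1.22×10^-9 T.

1.22×10^-9 T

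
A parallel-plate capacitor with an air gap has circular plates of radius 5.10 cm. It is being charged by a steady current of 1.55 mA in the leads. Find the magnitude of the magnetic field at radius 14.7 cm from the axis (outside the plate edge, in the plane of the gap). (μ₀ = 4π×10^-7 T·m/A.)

2.11×10^-9 T

No conduction current crosses the gap, so I_d there equals the 1.55×10^-3 A in the leads.
With r > R the enclosed displacement current is the full I_d; B = μ₀ I_d / (2πr) = 2.11×10^-9 T.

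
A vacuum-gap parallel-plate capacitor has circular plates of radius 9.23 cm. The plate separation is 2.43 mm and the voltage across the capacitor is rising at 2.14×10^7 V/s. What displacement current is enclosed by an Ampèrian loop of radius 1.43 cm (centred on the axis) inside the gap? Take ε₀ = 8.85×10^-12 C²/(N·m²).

I_d = C dV/dt with C = ε₀πR²/d = 9.746×10^-11 F, so I_d = (9.746×10^-11)(2.14×10^7) = 2.086×10^-3 A.
The field is uniform, so I_d,enc = I_d (r/R)² = (2.086×10^-3)(1.43/9.23)² = 5.01×10^-5 A.

5.01×10^-5 A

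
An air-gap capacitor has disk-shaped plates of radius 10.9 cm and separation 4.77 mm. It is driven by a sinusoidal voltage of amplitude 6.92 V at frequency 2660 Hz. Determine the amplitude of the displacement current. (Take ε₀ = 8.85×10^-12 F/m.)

The displacement current equals the conduction current C dV/dt, which peaks at C V₀ ω.
With C = ε₀A/d = (8.85×10^-12)(0.03733)/(4.77×10^-3) = 6.926×10^-11 F and ω = 2πf = 1.671×10^4 rad/s, I_d,max = (6.926×10^-11)(6.92)(1.671×10^4) = 8.01×10^-6 A.

8.01×10^-6 A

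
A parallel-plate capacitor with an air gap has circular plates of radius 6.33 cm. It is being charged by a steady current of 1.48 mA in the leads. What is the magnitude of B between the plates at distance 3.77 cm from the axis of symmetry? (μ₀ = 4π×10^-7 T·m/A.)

Between the plates the displacement current equals the wire current: I_d = 1.48 mA = 1.48×10^-3 A.
An Ampèrian loop of radius r encloses a fraction (r/R)² of I_d. Then B·2πr = μ₀ I_d (r/R)², giving B = μ₀ I_d r/(2πR²) = 2.79×10^-9 T.

2.79×10^-9 T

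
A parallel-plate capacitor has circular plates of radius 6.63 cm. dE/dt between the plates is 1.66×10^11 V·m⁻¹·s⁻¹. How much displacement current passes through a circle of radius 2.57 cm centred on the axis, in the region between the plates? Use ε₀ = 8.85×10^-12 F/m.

I_d = ε₀ dΦ_E/dt = ε₀ πR² (dE/dt) = (8.85×10^-12)(0.01381)(1.66×10^11) = 0.02029 A through the full plate area.
The field is uniform, so I_d,enc = I_d (r/R)² = (0.02029)(2.57/6.63)² = 3.05×10^-3 A.

3.05×10^-3 A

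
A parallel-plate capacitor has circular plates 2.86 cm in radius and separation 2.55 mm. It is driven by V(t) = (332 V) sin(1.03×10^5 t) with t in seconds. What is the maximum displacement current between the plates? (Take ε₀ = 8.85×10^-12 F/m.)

3.05×10^-4 A

The displacement current equals the conduction current C dV/dt, which peaks at C V₀ ω.
With C = ε₀A/d = (8.85×10^-12)(2.570×10^-3)/(2.55×10^-3) = 8.919×10^-12 F and ω = 1.03×10^5 rad/s, I_d,max = (8.919×10^-12)(332)(1.03×10^5) = 3.05×10^-4 A.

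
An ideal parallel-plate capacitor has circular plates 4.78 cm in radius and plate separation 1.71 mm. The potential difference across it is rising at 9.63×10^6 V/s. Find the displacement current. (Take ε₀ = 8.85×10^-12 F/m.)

The displacement current equals the charging current C dV/dt. With C = ε₀A/d = (8.85×10^-12)(7.178×10^-3)/(1.71×10^-3) = 3.715×10^-11 F, I_d = (3.715×10^-11)(9.63×10^6) = 3.58×10^-4 A.

3.58×10^-4 A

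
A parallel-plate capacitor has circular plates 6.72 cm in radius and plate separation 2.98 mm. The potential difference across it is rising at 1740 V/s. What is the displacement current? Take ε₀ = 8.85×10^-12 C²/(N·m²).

7.33×10^-8 A

C = ε₀A/d = (8.85×10^-12)(0.01419)/(2.98×10^-3) = 4.214×10^-11 F.
I_d = C dV/dt = (4.214×10^-11)(1740) = 7.33×10^-8 A.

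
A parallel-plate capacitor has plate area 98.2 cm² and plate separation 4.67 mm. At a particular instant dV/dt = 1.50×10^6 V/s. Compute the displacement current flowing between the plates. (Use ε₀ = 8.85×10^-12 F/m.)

E = V/d so dE/dt = (dV/dt)/d = 3.212×10^8 V/(m·s), and I_d = ε₀ A dE/dt = (8.85×10^-12)(9.82×10^-3)(3.212×10^8) = 2.79×10^-5 A.

2.79×10^-5 A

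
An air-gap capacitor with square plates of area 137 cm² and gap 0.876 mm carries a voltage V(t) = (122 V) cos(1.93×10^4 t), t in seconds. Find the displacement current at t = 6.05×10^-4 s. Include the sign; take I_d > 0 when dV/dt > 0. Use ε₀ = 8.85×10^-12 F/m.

2.53×10^-4 A

dV/dt = (122)(1.93×10^4)·−sin(11.6765) = 1.830×10^6 V/s.
I_d = C dV/dt with C = ε₀A/d = (8.85×10^-12)(0.0137)/(8.76×10^-4) = 1.384×10^-10 F, so I_d = (1.384×10^-10)(1.830×10^6) = 2.53×10^-4 A.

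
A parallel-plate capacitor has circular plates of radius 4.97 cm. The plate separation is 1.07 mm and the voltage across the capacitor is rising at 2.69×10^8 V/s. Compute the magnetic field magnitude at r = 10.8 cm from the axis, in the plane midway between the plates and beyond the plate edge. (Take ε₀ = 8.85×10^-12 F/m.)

I_d = C dV/dt with C = ε₀πR²/d = 6.418×10^-11 F, so I_d = (6.418×10^-11)(2.69×10^8) = 0.01726 A.
For r ≥ R the full I_d is enclosed: B = μ₀ I_d/(2πr) = (4π×10^-7)(0.01726)/(2π·0.108) = 3.20×10^-8 T.

3.20×10^-8 T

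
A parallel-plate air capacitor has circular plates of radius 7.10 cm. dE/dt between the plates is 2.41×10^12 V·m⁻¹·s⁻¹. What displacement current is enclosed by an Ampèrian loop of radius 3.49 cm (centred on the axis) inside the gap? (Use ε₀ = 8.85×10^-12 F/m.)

Through the whole plate area (πR² = 0.01584 m²), I_d = ε₀ πR² dE/dt = 0.3378 A.
The field is uniform, so I_d,enc = I_d (r/R)² = (0.3378)(3.49/7.10)² = 0.0816 A.

0.0816 A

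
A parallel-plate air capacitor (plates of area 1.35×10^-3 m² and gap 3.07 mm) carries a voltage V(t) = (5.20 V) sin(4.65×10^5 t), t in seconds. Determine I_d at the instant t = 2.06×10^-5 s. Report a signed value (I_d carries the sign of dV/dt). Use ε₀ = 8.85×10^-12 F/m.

-9.30×10^-6 A

dV/dt = (5.20)(4.65×10^5)·cos(9.579) = -2.389×10^6 V/s.
I_d = C dV/dt with C = ε₀A/d = (8.85×10^-12)(1.35×10^-3)/(3.07×10^-3) = 3.892×10^-12 F, so I_d = (3.892×10^-12)(-2.389×10^6) = -9.30×10^-6 A.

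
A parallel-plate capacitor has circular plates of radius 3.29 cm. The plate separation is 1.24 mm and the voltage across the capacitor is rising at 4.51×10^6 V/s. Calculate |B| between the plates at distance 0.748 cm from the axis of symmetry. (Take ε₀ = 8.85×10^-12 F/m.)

I_d = C dV/dt with C = ε₀πR²/d = 2.427×10^-11 F, so I_d = (2.427×10^-11)(4.51×10^6) = 1.095×10^-4 A.
An Ampèrian loop of radius r encloses a fraction (r/R)² of I_d. Then B·2πr = μ₀ I_d (r/R)², giving B = μ₀ I_d r/(2πR²) = 1.51×10^-10 T.

1.51×10^-10 T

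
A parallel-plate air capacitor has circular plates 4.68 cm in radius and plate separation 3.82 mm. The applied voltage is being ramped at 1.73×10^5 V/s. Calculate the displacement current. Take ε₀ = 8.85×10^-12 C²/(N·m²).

2.76×10^-6 A

The displacement current equals the charging current C dV/dt. With C = ε₀A/d = (8.85×10^-12)(6.881×10^-3)/(3.82×10^-3) = 1.594×10^-11 F, I_d = (1.594×10^-11)(1.73×10^5) = 2.76×10^-6 A.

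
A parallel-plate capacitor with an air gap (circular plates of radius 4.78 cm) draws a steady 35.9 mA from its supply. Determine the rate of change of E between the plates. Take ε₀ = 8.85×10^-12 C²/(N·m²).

5.65×10^11 V/(m·s)

By continuity, I_d in the gap equals the 35.9 mA flowing in the wire.
Since I_d = ε₀ A dE/dt, dE/dt = I_d/(ε₀A) = (0.0359)/((8.85×10^-12)(7.178×10^-3)) = 5.65×10^11 V/(m·s).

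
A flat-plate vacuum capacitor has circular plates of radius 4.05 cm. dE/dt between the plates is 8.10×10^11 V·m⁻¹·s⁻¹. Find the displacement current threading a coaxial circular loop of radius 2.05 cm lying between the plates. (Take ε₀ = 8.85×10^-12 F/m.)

9.46×10^-3 A

Through the whole plate area (πR² = 5.153×10^-3 m²), I_d = ε₀ πR² dE/dt = 0.03694 A.
The field is uniform, so I_d,enc = I_d (r/R)² = (0.03694)(2.05/4.05)² = 9.46×10^-3 A.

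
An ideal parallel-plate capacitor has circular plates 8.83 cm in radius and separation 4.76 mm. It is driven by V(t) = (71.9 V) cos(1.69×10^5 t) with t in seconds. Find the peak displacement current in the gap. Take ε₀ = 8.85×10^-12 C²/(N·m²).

5.53×10^-4 A

(dE/dt)_max = V₀ω/d = 2.553×10^9 V/(m·s); ω = 1.69×10^5 rad/s.
I_d,max = ε₀ A (dE/dt)_max = (8.85×10^-12)(0.02449)(2.553×10^9) = 5.53×10^-4 A.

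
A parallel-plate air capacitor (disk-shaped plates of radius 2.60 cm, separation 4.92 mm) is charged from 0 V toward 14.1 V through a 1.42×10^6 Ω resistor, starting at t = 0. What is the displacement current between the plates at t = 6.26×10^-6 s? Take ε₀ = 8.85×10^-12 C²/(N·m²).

C = ε₀A/d = (8.85×10^-12)(2.124×10^-3)/(4.92×10^-3) = 3.821×10^-12 F, so τ = RC = 5.426×10^-6 s.
The conduction current is I(t) = (V₀/R) e^(−t/τ), and the displacement current between the plates equals it.
t/τ = 1.154; I_d = (14.1/1.42×10^6) · e^(−1.154) = (9.930×10^-6)(0.3154) = 3.13×10^-6 A.

3.13×10^-6 A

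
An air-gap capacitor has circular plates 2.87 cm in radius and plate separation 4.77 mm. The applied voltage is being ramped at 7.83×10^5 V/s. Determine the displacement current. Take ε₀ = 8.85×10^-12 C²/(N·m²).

E = V/d so dE/dt = (dV/dt)/d = 1.642×10^8 V/(m·s), and I_d = ε₀ A dE/dt = (8.85×10^-12)(2.588×10^-3)(1.642×10^8) = 3.76×10^-6 A.

3.76×10^-6 A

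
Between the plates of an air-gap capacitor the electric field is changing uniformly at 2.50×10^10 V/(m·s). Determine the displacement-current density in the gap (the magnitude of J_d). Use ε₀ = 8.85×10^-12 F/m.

0.221 A/m²

The displacement-current density is ε₀ ∂E/∂t = (8.85×10^-12)(2.50×10^10) = 0.221 A/m².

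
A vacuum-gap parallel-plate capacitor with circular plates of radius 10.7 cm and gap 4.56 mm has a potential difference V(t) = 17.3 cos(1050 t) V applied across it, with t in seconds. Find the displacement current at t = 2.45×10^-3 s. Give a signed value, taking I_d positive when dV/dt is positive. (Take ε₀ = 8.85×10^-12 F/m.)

dE/dt = (V₀ω/d)·−sin(ωt) with ωt = 2.5725 rad: (17.3)(1050)(-0.5389)/(4.56×10^-3) = -2.147×10^6 V/(m·s).
I_d = ε₀ A dE/dt = (8.85×10^-12)(0.03597)(-2.147×10^6) = -6.83×10^-7 A.

-6.83×10^-7 A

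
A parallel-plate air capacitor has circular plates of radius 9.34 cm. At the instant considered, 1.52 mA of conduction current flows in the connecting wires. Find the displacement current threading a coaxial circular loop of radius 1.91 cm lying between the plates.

Between the plates the displacement current equals the wire current: I_d = 1.52 mA = 1.52×10^-3 A.
Since J_d is uniform, the enclosed fraction is (r/R)² = 0.04182, giving I_d,enc = 6.36×10^-5 A.

6.36×10^-5 A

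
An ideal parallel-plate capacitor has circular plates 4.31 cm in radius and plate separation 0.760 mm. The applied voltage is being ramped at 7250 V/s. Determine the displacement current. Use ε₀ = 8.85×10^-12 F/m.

4.93×10^-7 A

The displacement current equals the charging current C dV/dt. With C = ε₀A/d = (8.85×10^-12)(5.836×10^-3)/(7.60×10^-4) = 6.796×10^-11 F, I_d = (6.796×10^-11)(7250) = 4.93×10^-7 A.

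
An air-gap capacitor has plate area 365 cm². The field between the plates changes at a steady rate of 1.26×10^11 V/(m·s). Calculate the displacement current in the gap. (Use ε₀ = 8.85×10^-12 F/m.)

0.0407 A

I_d = ε₀ A (dE/dt) = (8.85×10^-12)(0.0365 m²)(1.26×10^11) = 0.0407 A.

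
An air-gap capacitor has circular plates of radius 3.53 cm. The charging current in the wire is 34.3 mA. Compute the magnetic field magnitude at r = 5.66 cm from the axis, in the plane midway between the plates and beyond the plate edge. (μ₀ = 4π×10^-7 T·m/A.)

Between the plates the displacement current equals the wire current: I_d = 34.3 mA = 0.0343 A.
For r ≥ R the full I_d is enclosed: B = μ₀ I_d/(2πr) = (4π×10^-7)(0.0343)/(2π·0.0566) = 1.21×10^-7 T.

1.21×10^-7 T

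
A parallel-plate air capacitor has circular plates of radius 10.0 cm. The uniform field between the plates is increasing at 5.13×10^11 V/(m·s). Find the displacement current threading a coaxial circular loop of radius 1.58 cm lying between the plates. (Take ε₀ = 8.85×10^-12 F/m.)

Through the whole plate area (πR² = 0.03142 m²), I_d = ε₀ πR² dE/dt = 0.1426 A.
Through an area πr² the displacement current is I_d·(πr²/πR²) = I_d (r/R)² = 3.56×10^-3 A.

3.56×10^-3 A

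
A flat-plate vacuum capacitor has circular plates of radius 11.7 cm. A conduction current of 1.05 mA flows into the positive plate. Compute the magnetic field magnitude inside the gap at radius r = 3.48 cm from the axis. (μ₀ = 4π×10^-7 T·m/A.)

5.34×10^-10 T

By continuity the displacement current in the gap matches the conduction current: I_d = 1.05×10^-3 A.
For r < R the Ampère–Maxwell law gives B(2πr) = μ₀ I_d (r²/R²), so B = μ₀ I_d r/(2πR²) = (4π×10^-7)(1.05×10^-3)(0.0348)/(2π·0.117²) = 5.34×10^-10 T.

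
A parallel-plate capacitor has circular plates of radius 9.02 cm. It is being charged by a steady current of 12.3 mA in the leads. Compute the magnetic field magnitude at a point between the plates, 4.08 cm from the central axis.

1.23×10^-8 T

Between the plates the displacement current equals the wire current: I_d = 12.3 mA = 0.0123 A.
For r < R the Ampère–Maxwell law gives B(2πr) = μ₀ I_d (r²/R²), so B = μ₀ I_d r/(2πR²) = (4π×10^-7)(0.0123)(0.0408)/(2π·0.0902²) = 1.23×10^-8 T.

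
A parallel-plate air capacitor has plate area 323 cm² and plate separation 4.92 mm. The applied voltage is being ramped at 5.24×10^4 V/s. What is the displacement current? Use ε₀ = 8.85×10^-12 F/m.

3.04×10^-6 A

The field between the plates is E = V/d, so dE/dt = (5.24×10^4)/(4.92×10^-3 m) = 1.065×10^7 V/(m·s).
I_d = ε₀ A (dE/dt) = (8.85×10^-12)(0.0323)(1.065×10^7) = 3.04×10^-6 A.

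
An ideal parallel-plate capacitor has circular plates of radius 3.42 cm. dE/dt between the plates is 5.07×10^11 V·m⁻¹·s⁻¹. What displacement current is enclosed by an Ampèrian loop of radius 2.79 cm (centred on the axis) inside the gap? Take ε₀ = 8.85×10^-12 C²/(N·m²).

0.0110 A

I_d = ε₀ dΦ_E/dt = ε₀ πR² (dE/dt) = (8.85×10^-12)(3.675×10^-3)(5.07×10^11) = 0.01649 A through the full plate area.
The field is uniform, so I_d,enc = I_d (r/R)² = (0.01649)(2.79/3.42)² = 0.0110 A.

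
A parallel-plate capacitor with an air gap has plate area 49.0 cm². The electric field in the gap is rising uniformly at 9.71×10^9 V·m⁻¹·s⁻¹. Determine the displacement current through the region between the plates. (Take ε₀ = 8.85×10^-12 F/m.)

With a uniform field, Φ_E = EA, so I_d = ε₀ A dE/dt = 4.21×10^-4 A.

4.21×10^-4 A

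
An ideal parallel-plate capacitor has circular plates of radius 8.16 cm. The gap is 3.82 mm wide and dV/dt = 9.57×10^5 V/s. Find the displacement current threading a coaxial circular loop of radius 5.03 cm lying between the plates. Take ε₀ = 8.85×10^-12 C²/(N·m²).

1.76×10^-5 A

dE/dt = (dV/dt)/d = 2.505×10^8 V/(m·s); I_d = ε₀(πR²)(dE/dt) = (8.85×10^-12)(0.02092)(2.505×10^8) = 4.638×10^-5 A.
Through an area πr² the displacement current is I_d·(πr²/πR²) = I_d (r/R)² = 1.76×10^-5 A.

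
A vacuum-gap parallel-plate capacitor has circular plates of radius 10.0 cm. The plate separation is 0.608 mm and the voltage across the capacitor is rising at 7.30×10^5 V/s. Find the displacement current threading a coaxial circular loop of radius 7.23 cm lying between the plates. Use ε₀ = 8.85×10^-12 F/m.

I_d = C dV/dt with C = ε₀πR²/d = 4.573×10^-10 F, so I_d = (4.573×10^-10)(7.30×10^5) = 3.338×10^-4 A.
Since J_d is uniform, the enclosed fraction is (r/R)² = 0.5227, giving I_d,enc = 1.74×10^-4 A.

1.74×10^-4 A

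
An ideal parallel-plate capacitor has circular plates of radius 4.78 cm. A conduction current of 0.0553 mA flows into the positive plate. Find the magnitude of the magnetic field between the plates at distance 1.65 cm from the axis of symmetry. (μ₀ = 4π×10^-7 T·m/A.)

By continuity the displacement current in the gap matches the conduction current: I_d = 5.53×10^-5 A.
For r < R the Ampère–Maxwell law gives B(2πr) = μ₀ I_d (r²/R²), so B = μ₀ I_d r/(2πR²) = (4π×10^-7)(5.53×10^-5)(0.0165)/(2π·0.0478²) = 7.99×10^-11 T.

7.99×10^-11 T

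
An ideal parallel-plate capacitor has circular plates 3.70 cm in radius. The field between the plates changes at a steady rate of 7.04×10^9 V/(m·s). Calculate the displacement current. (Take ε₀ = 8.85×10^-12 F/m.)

I_d = ε₀ A (dE/dt) = (8.85×10^-12)(4.301×10^-3 m²)(7.04×10^9) = 2.68×10^-4 A.

2.68×10^-4 A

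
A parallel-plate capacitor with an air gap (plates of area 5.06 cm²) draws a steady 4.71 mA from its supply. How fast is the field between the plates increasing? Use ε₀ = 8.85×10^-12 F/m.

The displacement current between the plates equals the conduction current, I_d = 4.71 mA.
Since I_d = ε₀ A dE/dt, dE/dt = I_d/(ε₀A) = (4.71×10^-3)/((8.85×10^-12)(5.06×10^-4)) = 1.05×10^12 V/(m·s).

1.05×10^12 V/(m·s)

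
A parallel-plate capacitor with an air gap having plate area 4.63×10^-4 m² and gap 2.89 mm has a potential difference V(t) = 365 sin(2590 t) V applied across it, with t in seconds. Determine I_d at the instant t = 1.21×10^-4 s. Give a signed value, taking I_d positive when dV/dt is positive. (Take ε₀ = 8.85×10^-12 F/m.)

1.28×10^-6 A

dE/dt = (V₀ω/d)·cos(ωt) with ωt = 0.31339 rad: (365)(2590)(0.9513)/(2.89×10^-3) = 3.112×10^8 V/(m·s).
I_d = ε₀ A dE/dt = (8.85×10^-12)(4.63×10^-4)(3.112×10^8) = 1.28×10^-6 A.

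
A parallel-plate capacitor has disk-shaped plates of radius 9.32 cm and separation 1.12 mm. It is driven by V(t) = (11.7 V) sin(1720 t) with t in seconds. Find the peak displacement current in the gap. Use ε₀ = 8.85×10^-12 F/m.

The displacement current equals the conduction current C dV/dt, which peaks at C V₀ ω.
With C = ε₀A/d = (8.85×10^-12)(0.02729)/(1.12×10^-3) = 2.156×10^-10 F and ω = 1720 rad/s, I_d,max = (2.156×10^-10)(11.7)(1720) = 4.34×10^-6 A.

4.34×10^-6 A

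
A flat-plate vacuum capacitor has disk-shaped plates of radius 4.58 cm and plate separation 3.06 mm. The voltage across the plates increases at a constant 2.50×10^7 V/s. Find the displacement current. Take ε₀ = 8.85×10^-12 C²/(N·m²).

4.76×10^-4 A

E = V/d so dE/dt = (dV/dt)/d = 8.170×10^9 V/(m·s), and I_d = ε₀ A dE/dt = (8.85×10^-12)(6.590×10^-3)(8.170×10^9) = 4.76×10^-4 A.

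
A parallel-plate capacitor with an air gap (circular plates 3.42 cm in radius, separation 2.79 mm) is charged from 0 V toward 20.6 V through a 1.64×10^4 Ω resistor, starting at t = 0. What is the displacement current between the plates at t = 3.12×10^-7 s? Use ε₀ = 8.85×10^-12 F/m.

2.46×10^-4 A

C = ε₀A/d = (8.85×10^-12)(3.675×10^-3)/(2.79×10^-3) = 1.166×10^-11 F and τ = RC = 1.912×10^-7 s. I_d in the gap equals the RC charging current.
I_d(t) = (V₀/R) e^(−t/τ) = 1.256×10^-3 · e^(−1.632) = 2.46×10^-4 A.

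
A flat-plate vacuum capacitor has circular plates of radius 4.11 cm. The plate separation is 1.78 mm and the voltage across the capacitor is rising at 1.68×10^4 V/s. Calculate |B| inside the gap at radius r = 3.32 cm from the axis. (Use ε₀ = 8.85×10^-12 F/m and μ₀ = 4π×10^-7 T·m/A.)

1.74×10^-12 T

dE/dt = (dV/dt)/d = 9.438×10^6 V/(m·s); I_d = ε₀(πR²)(dE/dt) = (8.85×10^-12)(5.307×10^-3)(9.438×10^6) = 4.433×10^-7 A.
An Ampèrian loop of radius r encloses a fraction (r/R)² of I_d. Then B·2πr = μ₀ I_d (r/R)², giving B = μ₀ I_d r/(2πR²) = 1.74×10^-12 T.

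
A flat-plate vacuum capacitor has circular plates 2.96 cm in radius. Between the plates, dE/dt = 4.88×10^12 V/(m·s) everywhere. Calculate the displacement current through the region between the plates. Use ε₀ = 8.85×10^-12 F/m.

0.119 A

With a uniform field, Φ_E = EA, so I_d = ε₀ A dE/dt = 0.119 A.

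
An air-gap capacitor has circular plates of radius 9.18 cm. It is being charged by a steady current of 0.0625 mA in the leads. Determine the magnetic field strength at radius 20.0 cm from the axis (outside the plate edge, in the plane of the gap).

6.25×10^-11 T

No conduction current crosses the gap, so I_d there equals the 6.25×10^-5 A in the leads.
Outside the plates the loop encloses all of I_d, so B·2πr = μ₀ I_d and B = 6.25×10^-11 T.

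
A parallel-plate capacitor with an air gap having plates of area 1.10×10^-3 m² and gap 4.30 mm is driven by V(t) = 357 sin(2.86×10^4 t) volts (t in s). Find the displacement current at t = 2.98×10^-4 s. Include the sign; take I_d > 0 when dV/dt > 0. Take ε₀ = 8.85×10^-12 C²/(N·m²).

-1.43×10^-5 A

C = ε₀A/d = (8.85×10^-12)(1.10×10^-3)/(4.30×10^-3) = 2.264×10^-12 F. dV/dt = V₀ω·cos(ωt); at ωt = 8.5228 rad this factor is -0.6201.
I_d = C dV/dt = (2.264×10^-12)(357)(2.86×10^4)(-0.6201) = -1.43×10^-5 A.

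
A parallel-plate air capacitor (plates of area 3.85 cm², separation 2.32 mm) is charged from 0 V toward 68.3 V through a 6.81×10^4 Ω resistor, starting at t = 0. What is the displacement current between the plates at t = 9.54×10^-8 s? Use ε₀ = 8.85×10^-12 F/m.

3.86×10^-4 A

With C = ε₀A/d = (8.85×10^-12)(3.85×10^-4)/(2.32×10^-3) = 1.469×10^-12 F, the time constant is τ = RC = 1.000×10^-7 s, so t/τ = 0.9540 and e^(−t/τ) = 0.3852.
I_d = I_cond = (V₀/R) e^(−t/τ) = (1.003×10^-3)(0.3852) = 3.86×10^-4 A.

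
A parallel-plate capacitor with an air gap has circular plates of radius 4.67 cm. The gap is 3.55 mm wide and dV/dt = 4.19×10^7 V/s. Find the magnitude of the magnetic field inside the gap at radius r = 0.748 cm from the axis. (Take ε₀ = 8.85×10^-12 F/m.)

I_d = C dV/dt with C = ε₀πR²/d = 1.708×10^-11 F, so I_d = (1.708×10^-11)(4.19×10^7) = 7.157×10^-4 A.
An Ampèrian loop of radius r encloses a fraction (r/R)² of I_d. Then B·2πr = μ₀ I_d (r/R)², giving B = μ₀ I_d r/(2πR²) = 4.91×10^-10 T.

4.91×10^-10 T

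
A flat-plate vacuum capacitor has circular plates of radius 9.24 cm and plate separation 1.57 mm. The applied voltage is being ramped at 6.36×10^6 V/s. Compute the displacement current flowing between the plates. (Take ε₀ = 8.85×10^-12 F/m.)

9.62×10^-4 A

C = ε₀A/d = (8.85×10^-12)(0.02682)/(1.57×10^-3) = 1.512×10^-10 F.
I_d = C dV/dt = (1.512×10^-10)(6.36×10^6) = 9.62×10^-4 A.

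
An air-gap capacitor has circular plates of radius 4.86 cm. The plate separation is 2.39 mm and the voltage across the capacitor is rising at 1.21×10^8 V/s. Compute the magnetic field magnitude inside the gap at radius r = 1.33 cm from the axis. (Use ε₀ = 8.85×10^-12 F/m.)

dE/dt = (dV/dt)/d = 5.063×10^10 V/(m·s); I_d = ε₀(πR²)(dE/dt) = (8.85×10^-12)(7.420×10^-3)(5.063×10^10) = 3.325×10^-3 A.
For r < R the Ampère–Maxwell law gives B(2πr) = μ₀ I_d (r²/R²), so B = μ₀ I_d r/(2πR²) = (4π×10^-7)(3.325×10^-3)(0.0133)/(2π·0.0486²) = 3.74×10^-9 T.

3.74×10^-9 T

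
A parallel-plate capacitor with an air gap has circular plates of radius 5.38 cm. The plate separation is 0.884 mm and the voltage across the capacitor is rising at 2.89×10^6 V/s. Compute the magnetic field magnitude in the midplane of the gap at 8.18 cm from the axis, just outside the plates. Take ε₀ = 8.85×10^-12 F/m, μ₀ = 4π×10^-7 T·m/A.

With E = V/d, dE/dt = 3.269×10^9 V/(m·s) and πR² = 9.093×10^-3 m², giving I_d = ε₀ πR² dE/dt = 2.631×10^-4 A.
With r > R the enclosed displacement current is the full I_d; B = μ₀ I_d / (2πr) = 6.43×10^-10 T.

6.43×10^-10 T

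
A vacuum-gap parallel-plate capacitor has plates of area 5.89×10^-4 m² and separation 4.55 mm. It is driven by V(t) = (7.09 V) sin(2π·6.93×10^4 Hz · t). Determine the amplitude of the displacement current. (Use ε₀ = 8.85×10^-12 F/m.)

C = ε₀A/d = (8.85×10^-12)(5.89×10^-4)/(4.55×10^-3) = 1.146×10^-12 F; ω = 2πf = 4.354×10^5 rad/s.
I_d = C dV/dt, so |I_d|_max = C V₀ ω = (1.146×10^-12)(7.09)(4.354×10^5) = 3.54×10^-6 A.

3.54×10^-6 A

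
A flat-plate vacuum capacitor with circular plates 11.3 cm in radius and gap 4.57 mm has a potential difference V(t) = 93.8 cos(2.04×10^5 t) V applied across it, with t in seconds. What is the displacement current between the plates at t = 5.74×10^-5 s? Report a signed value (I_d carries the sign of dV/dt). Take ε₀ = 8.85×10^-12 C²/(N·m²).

dE/dt = (V₀ω/d)·−sin(ωt) with ωt = 11.7096 rad: (93.8)(2.04×10^5)(0.7557)/(4.57×10^-3) = 3.164×10^9 V/(m·s).
I_d = ε₀ A dE/dt = (8.85×10^-12)(0.04011)(3.164×10^9) = 1.12×10^-3 A.

1.12×10^-3 A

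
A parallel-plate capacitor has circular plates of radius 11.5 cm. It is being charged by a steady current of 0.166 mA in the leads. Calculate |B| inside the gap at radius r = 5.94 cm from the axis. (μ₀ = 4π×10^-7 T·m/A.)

1.49×10^-10 T

By continuity the displacement current in the gap matches the conduction current: I_d = 1.66×10^-4 A.
∮B·dl = μ₀ I_d,enc with I_d,enc = I_d r²/R² = 4.429×10^-5 A; so B = μ₀ I_d,enc/(2πr) = 1.49×10^-10 T.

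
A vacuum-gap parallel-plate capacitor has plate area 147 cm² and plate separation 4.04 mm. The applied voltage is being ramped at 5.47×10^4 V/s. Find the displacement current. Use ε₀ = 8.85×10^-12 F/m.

1.76×10^-6 A

The field between the plates is E = V/d, so dE/dt = (5.47×10^4)/(4.04×10^-3 m) = 1.354×10^7 V/(m·s).
I_d = ε₀ A (dE/dt) = (8.85×10^-12)(0.0147)(1.354×10^7) = 1.76×10^-6 A.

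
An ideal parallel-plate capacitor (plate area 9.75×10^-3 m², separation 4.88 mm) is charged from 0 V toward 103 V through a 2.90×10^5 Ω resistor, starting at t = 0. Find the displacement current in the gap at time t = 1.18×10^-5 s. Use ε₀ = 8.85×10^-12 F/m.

3.56×10^-5 A

With C = ε₀A/d = (8.85×10^-12)(9.75×10^-3)/(4.88×10^-3) = 1.768×10^-11 F, the time constant is τ = RC = 5.127×10^-6 s, so t/τ = 2.302 and e^(−t/τ) = 0.1001.
I_d = I_cond = (V₀/R) e^(−t/τ) = (3.552×10^-4)(0.1001) = 3.56×10^-5 A.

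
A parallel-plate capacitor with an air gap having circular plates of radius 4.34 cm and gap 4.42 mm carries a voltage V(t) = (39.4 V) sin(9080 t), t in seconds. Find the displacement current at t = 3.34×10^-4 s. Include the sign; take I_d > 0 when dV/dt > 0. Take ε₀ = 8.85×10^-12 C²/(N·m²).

-4.21×10^-6 A

dV/dt = (39.4)(9080)·cos(3.03272) = -3.556×10^5 V/s.
I_d = C dV/dt with C = ε₀A/d = (8.85×10^-12)(5.917×10^-3)/(4.42×10^-3) = 1.185×10^-11 F, so I_d = (1.185×10^-11)(-3.556×10^5) = -4.21×10^-6 A.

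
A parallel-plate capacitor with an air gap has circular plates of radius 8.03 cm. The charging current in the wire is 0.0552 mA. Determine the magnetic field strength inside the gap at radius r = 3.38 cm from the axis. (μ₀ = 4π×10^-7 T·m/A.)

By continuity the displacement current in the gap matches the conduction current: I_d = 5.52×10^-5 A.
An Ampèrian loop of radius r encloses a fraction (r/R)² of I_d. Then B·2πr = μ₀ I_d (r/R)², giving B = μ₀ I_d r/(2πR²) = 5.79×10^-11 T.

5.79×10^-11 T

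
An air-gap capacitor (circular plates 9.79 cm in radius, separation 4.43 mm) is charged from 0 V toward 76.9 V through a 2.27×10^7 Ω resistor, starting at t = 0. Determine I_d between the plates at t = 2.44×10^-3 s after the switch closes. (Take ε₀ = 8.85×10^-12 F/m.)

5.67×10^-7 A

C = ε₀A/d = (8.85×10^-12)(0.03011)/(4.43×10^-3) = 6.015×10^-11 F, so τ = RC = 1.365×10^-3 s.
The conduction current is I(t) = (V₀/R) e^(−t/τ), and the displacement current between the plates equals it.
t/τ = 1.788; I_d = (76.9/2.27×10^7) · e^(−1.788) = (3.388×10^-6)(0.1673) = 5.67×10^-7 A.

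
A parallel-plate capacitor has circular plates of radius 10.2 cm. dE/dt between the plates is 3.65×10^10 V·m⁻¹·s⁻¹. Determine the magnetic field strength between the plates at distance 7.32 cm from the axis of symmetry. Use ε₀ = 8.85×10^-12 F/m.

Total displacement current: I_d = ε₀(πR²)(dE/dt) = (8.85×10^-12)(0.03269)(3.65×10^10) = 0.01056 A.
∮B·dl = μ₀ I_d,enc with I_d,enc = I_d r²/R² = 5.439×10^-3 A; so B = μ₀ I_d,enc/(2πr) = 1.49×10^-8 T.

1.49×10^-8 T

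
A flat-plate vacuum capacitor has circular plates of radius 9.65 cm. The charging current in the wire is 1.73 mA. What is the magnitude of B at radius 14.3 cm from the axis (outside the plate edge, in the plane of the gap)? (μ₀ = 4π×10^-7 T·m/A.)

2.42×10^-9 T

No conduction current crosses the gap, so I_d there equals the 1.73×10^-3 A in the leads.
For r ≥ R the full I_d is enclosed: B = μ₀ I_d/(2πr) = (4π×10^-7)(1.73×10^-3)/(2π·0.143) = 2.42×10^-9 T.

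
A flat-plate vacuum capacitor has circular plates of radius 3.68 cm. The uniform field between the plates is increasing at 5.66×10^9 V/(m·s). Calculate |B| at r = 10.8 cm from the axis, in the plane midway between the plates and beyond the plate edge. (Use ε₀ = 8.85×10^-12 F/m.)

3.95×10^-10 T

Total displacement current: I_d = ε₀(πR²)(dE/dt) = (8.85×10^-12)(4.254×10^-3)(5.66×10^9) = 2.131×10^-4 A.
With r > R the enclosed displacement current is the full I_d; B = μ₀ I_d / (2πr) = 3.95×10^-10 T.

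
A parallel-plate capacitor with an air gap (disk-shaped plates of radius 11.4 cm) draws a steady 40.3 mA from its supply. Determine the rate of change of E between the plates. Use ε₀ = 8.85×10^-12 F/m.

1.12×10^11 V/(m·s)

Charge continuity gives I_d = I = 0.0403 A between the plates.
Inverting I_d = ε₀ A dE/dt gives dE/dt = 0.0403 / (8.85×10^-12 · 0.04083) = 1.12×10^11 V/(m·s).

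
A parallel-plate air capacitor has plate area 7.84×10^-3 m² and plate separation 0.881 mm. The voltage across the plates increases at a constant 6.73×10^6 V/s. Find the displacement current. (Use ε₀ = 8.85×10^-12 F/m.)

5.30×10^-4 A

C = ε₀A/d = (8.85×10^-12)(7.84×10^-3)/(8.81×10^-4) = 7.876×10^-11 F.
I_d = C dV/dt = (7.876×10^-11)(6.73×10^6) = 5.30×10^-4 A.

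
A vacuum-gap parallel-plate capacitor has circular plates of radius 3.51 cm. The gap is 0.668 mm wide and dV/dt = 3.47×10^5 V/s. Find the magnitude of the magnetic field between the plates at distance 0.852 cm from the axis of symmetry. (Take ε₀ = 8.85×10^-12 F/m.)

With E = V/d, dE/dt = 5.195×10^8 V/(m·s) and πR² = 3.870×10^-3 m², giving I_d = ε₀ πR² dE/dt = 1.779×10^-5 A.
For r < R the Ampère–Maxwell law gives B(2πr) = μ₀ I_d (r²/R²), so B = μ₀ I_d r/(2πR²) = (4π×10^-7)(1.779×10^-5)(8.52×10^-3)/(2π·0.0351²) = 2.46×10^-11 T.

2.46×10^-11 T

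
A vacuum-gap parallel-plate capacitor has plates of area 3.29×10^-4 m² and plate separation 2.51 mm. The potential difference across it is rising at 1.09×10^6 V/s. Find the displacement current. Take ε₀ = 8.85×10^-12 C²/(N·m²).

E = V/d so dE/dt = (dV/dt)/d = 4.343×10^8 V/(m·s), and I_d = ε₀ A dE/dt = (8.85×10^-12)(3.29×10^-4)(4.343×10^8) = 1.26×10^-6 A.

1.26×10^-6 A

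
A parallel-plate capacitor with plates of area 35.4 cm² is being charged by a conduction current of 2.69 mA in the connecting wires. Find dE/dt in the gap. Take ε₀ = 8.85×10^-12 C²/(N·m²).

8.59×10^10 V/(m·s)

The displacement current between the plates equals the conduction current, I_d = 2.69 mA.
Then dE/dt = I_d/(ε₀A) = 8.59×10^10 V/(m·s).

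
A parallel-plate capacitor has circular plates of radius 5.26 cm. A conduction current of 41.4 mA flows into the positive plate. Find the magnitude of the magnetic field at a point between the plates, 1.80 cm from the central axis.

Between the plates the displacement current equals the wire current: I_d = 41.4 mA = 0.0414 A.
∮B·dl = μ₀ I_d,enc with I_d,enc = I_d r²/R² = 4.848×10^-3 A; so B = μ₀ I_d,enc/(2πr) = 5.39×10^-8 T.

5.39×10^-8 T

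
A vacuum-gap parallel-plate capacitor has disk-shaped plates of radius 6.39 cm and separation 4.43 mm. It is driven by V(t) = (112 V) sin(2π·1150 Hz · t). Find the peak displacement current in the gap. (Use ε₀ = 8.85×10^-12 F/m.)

The displacement current equals the conduction current C dV/dt, which peaks at C V₀ ω.
With C = ε₀A/d = (8.85×10^-12)(0.01283)/(4.43×10^-3) = 2.563×10^-11 F and ω = 2πf = 7226 rad/s, I_d,max = (2.563×10^-11)(112)(7226) = 2.07×10^-5 A.

2.07×10^-5 A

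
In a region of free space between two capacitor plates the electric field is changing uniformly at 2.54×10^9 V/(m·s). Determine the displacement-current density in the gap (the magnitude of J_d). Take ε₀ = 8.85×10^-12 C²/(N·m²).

J_d = ε₀ ∂E/∂t, so J_d = 0.0225 A/m².

0.0225 A/m²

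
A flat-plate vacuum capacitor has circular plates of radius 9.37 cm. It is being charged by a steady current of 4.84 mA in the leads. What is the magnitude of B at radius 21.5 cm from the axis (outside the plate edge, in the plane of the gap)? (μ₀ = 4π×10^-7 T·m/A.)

No conduction current crosses the gap, so I_d there equals the 4.84×10^-3 A in the leads.
For r ≥ R the full I_d is enclosed: B = μ₀ I_d/(2πr) = (4π×10^-7)(4.84×10^-3)/(2π·0.215) = 4.50×10^-9 T.

4.50×10^-9 T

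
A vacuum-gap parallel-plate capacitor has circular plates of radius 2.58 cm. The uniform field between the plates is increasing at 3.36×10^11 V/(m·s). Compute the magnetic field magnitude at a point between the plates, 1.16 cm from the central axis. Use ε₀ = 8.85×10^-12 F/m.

2.17×10^-8 T

I_d = ε₀ dΦ_E/dt = ε₀ πR² (dE/dt) = (8.85×10^-12)(2.091×10^-3)(3.36×10^11) = 6.218×10^-3 A through the full plate area.
∮B·dl = μ₀ I_d,enc with I_d,enc = I_d r²/R² = 1.257×10^-3 A; so B = μ₀ I_d,enc/(2πr) = 2.17×10^-8 T.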